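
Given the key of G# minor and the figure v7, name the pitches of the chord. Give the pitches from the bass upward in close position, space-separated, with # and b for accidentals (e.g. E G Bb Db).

D# F# A# C#

The numeral's case and figure indicate a minor seventh chord. In G# minor its root, scale degree 5, is D#.
That chord is spelled D#-F#-A#-C#.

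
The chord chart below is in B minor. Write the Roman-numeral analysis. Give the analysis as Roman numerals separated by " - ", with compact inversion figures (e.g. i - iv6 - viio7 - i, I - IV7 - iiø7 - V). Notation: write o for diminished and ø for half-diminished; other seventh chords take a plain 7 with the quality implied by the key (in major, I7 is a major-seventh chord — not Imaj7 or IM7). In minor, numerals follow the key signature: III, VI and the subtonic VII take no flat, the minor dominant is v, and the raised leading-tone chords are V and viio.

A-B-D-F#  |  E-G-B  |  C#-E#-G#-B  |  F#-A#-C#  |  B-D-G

i42 - iv - V7/V - V - VI6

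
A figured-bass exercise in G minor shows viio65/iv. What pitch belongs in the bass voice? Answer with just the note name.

D

The applied chord viio65/iv is rooted on B: B-D-F-Ab.
The figure 65 means first inversion — the third is in the bass.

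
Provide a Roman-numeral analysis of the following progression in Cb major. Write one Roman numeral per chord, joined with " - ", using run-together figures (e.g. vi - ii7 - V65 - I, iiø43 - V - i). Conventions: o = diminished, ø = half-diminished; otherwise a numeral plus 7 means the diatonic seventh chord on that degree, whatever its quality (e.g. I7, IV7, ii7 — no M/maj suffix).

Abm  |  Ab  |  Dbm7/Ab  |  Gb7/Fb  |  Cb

vi - V/ii - ii43 - V42 - I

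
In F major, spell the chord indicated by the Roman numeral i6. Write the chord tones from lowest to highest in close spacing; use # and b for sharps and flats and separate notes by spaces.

Ab C F

Scale degree 1 in F major is F; here the chord built on it is altered to a minor triad. i6 is the minor tonic, borrowed from the parallel minor.
So the chord is F-Ab-C, a minor triad.
With the 6 figure the chord is in first inversion; from the bass Ab upward in close position it reads Ab-C-F.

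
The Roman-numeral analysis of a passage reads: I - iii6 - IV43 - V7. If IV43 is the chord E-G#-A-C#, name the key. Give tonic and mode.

The chord Amaj7/E is a major seventh chord rooted on A; its label is IV43.
If A is scale degree 4 and the mode makes that degree carry a major seventh chord, the tonic is E and the mode is major.

E major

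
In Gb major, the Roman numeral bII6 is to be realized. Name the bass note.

bII in Gb major has root Abb; the chord is Abb-Cb-Ebb.
The figure 6 means first inversion — the third is in the bass.

Cb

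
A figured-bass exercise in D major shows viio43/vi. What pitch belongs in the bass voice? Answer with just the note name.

The applied chord viio43/vi is rooted on A#: A#-C#-E-G.
The figure 43 means second inversion — the fifth is in the bass.

E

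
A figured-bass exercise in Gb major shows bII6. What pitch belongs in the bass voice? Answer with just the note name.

bII in Gb major has root Abb; the chord is Abb-Cb-Ebb.
The figure 6 means first inversion — the third is in the bass.

Cb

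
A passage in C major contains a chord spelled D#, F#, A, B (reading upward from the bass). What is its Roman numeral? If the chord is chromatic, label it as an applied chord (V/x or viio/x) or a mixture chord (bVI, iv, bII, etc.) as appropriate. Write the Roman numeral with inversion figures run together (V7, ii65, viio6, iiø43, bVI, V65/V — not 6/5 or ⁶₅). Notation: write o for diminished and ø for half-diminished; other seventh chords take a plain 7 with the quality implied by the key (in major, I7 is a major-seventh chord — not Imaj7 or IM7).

V65/iii

Stacked in thirds the chord is B-D#-F#-A: a dominant seventh chord on B.
B is not a diatonic chord root with this quality in C major, but it lies a perfect fifth above E (iii), so the chord functions as an applied dominant of iii.
With D# in the bass the chord is in first inversion, so the figured bass is 65.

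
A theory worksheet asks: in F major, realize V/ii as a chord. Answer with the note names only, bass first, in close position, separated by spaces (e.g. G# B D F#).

The slash means an applied dominant: we want the dominant of ii. In F major, ii is G minor, and its dominant is built on D.
Building a major triad on D gives D-F#-A.

D F# A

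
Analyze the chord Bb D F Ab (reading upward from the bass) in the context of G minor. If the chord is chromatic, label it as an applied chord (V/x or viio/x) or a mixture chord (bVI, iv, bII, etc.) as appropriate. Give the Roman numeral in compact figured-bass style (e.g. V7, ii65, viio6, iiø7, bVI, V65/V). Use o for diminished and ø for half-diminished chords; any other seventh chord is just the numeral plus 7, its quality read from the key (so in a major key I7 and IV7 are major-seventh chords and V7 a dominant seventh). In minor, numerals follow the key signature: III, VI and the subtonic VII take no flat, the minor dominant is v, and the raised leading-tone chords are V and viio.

The pitches Bb-D-F-Ab form a dominant seventh chord rooted on Bb.
Bb is not a diatonic chord root with this quality in G minor, but it lies a perfect fifth above Eb (VI), so the chord functions as an applied dominant of VI.

V7/VI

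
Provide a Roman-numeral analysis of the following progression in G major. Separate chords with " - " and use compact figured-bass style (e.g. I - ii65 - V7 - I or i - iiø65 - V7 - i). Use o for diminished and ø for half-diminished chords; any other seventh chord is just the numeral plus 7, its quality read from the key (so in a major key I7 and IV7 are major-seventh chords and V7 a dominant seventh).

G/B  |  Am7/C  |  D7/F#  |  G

I6 - ii65 - V65 - I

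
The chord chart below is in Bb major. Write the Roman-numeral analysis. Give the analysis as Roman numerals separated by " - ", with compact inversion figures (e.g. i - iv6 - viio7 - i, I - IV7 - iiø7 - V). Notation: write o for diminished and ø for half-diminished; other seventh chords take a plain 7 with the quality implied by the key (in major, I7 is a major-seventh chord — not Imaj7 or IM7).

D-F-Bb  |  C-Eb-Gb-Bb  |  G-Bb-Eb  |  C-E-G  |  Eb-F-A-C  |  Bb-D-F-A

D-F-Bb: major triad on Bb = scale degree 1 → I6.
C-Eb-Gb-Bb is non-diatonic — iiø7, a mixture chord from Bb minor.
G-Bb-Eb has root Eb, degree 4 in Bb major, so IV6.
C-E-G is the secondary dominant of V (major triad on C): V/V.
Eb-F-A-C: dominant seventh chord on F = scale degree 5 → V42.
Bb-D-F-A: root Bb is the tonic; major seventh chord there is I7.

I6 - iiø7 - IV6 - V/V - V42 - I7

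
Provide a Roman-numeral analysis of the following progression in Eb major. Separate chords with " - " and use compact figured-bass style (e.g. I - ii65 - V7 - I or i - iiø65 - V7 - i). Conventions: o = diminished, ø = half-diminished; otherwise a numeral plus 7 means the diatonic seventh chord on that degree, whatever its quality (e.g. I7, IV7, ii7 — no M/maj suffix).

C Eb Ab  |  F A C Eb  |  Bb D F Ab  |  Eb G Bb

C-Eb-Ab has root Ab, degree 4 in Eb major, so IV6.
F-A-C-Eb is the secondary dominant of V (dominant seventh chord on F): V7/V.
Bb-D-F-Ab: root Bb is the dominant; dominant seventh chord there is V7.
Eb-G-Bb: root Eb is the tonic; major triad there is I.

IV6 - V7/V - V7 - I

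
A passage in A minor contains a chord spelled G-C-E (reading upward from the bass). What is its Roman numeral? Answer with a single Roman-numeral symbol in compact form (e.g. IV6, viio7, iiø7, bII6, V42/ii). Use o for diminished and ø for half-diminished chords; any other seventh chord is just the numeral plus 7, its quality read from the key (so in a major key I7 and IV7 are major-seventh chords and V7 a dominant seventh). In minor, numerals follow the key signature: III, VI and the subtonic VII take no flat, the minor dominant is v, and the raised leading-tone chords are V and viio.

III64

The pitches C-E-G form a major triad rooted on C.
In A minor, C is the mediant; the diatonic major triad there is III.
With G in the bass the chord is in second inversion, so the figured bass is 64.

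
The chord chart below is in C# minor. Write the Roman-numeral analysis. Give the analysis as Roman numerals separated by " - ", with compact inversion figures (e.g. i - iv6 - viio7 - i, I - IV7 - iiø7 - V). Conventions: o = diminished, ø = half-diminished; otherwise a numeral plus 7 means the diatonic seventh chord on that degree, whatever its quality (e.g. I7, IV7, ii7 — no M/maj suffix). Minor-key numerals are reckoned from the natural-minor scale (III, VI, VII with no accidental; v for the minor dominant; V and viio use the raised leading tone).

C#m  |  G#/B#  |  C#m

i - V6 - i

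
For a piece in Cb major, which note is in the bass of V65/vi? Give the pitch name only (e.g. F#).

The applied chord V65/vi is rooted on Eb: Eb-G-Bb-Db.
The figure 65 means first inversion — the third is in the bass.

G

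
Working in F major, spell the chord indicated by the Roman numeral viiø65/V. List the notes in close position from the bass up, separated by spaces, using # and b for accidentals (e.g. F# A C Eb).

D F A B

The slash marks an applied leading-tone chord: viio of V. In F major, V is C, so the leading tone to it is B, a half step below.
Building a half-diminished seventh chord on B gives B-D-F-A.
The figured bass 65 indicates first inversion, placing the third (D) in the bass: D-F-A-B.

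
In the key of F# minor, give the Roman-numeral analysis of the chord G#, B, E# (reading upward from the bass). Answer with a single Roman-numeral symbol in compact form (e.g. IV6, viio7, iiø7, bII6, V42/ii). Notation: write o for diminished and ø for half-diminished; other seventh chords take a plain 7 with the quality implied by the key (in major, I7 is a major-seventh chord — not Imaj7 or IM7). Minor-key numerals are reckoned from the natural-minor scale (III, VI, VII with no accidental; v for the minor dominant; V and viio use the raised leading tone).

viio6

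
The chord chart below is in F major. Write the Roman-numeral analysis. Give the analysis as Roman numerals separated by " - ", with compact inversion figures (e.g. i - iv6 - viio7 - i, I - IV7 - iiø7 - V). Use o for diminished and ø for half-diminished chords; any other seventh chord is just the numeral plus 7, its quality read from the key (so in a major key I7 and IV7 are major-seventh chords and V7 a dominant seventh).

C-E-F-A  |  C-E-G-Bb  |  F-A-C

I43 - V7 - I

C-E-F-A has root F, degree 1 in F major, so I43.
C-E-G-Bb: dominant seventh chord on C = scale degree 5 → V7.
F-A-C: root F is the tonic; major triad there is I.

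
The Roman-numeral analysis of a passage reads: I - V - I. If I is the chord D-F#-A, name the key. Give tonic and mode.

D major

The anchor chord is a major triad on D, labeled I.
If D is scale degree 1 and the mode makes that degree carry a major triad, the tonic is D and the mode is major.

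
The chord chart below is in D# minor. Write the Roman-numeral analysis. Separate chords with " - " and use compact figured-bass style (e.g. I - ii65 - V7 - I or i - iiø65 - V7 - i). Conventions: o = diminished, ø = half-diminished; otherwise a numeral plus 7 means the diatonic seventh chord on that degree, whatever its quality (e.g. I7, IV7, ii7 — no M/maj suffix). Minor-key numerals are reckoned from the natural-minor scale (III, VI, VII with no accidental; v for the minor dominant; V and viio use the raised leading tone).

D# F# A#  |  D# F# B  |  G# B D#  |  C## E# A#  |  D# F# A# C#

i - VI6 - iv - V6 - i7

D#-F#-A#: root D# is the tonic; minor triad there is i.
D#-F#-B: major triad on B = scale degree 6 → VI6.
G#-B-D# has root G#, degree 4 in D# minor, so iv.
C##-E#-A# has root A#, degree 5 in D# minor, so V6.
D#-F#-A#-C# has root D#, degree 1 in D# minor, so i7.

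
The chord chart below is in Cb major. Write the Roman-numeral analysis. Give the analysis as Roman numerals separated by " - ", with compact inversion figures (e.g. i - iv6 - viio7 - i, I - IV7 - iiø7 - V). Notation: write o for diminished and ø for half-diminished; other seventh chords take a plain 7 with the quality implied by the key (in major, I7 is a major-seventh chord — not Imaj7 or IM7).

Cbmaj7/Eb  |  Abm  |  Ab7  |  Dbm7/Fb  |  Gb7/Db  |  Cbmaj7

Cbmaj7/Eb: root Cb is the tonic; major seventh chord there is I65.
Abm: root Ab is the submediant; minor triad there is vi.
Ab7: chromatic; Ab is V of ii, so V7/ii.
Dbm7/Fb has root Db, degree 2 in Cb major, so ii65.
Gb7/Db has root Gb, degree 5 in Cb major, so V43.
Cbmaj7: major seventh chord on Cb = scale degree 1 → I7.

I65 - vi - V7/ii - ii65 - V43 - I7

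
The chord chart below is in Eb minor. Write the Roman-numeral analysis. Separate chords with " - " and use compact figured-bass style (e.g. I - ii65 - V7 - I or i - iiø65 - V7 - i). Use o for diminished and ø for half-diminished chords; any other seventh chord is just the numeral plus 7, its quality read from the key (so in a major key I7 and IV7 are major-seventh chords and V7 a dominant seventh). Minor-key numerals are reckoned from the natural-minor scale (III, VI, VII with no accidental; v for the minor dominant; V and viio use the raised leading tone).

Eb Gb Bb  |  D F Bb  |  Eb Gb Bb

i - V6 - i

Eb-Gb-Bb has root Eb, degree 1 in Eb minor, so i.
D-F-Bb has root Bb, degree 5 in Eb minor, so V6.
Eb-Gb-Bb: root Eb is the tonic; minor triad there is i.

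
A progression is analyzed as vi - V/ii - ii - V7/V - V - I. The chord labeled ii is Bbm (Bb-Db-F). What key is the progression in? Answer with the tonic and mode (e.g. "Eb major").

Ab major

The chord Bbm is a minor triad rooted on Bb; its label is ii.
Counting down one scale step from Bb places the tonic on Ab; a minor triad on degree 2 is diatonic only in major.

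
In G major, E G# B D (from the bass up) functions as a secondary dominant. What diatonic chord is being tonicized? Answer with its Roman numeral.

The chord is a dominant seventh chord on E.
A dominant resolves down a perfect fifth: E → A. In G major, A is scale degree 2, i.e. ii.

ii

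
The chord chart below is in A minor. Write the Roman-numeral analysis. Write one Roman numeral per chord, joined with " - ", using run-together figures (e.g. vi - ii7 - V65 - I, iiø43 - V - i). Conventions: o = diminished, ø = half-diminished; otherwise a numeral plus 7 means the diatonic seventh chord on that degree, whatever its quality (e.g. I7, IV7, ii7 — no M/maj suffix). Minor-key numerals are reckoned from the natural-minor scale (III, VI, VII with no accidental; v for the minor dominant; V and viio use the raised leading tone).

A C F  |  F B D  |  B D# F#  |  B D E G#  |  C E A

A-C-F has root F, degree 6 in A minor, so VI6.
F-B-D: root B is the supertonic; diminished triad there is iio64.
B-D#-F#: a major triad on B, the applied dominant of V → V/V.
B-D-E-G#: root E is the dominant; dominant seventh chord there is V43.
C-E-A: minor triad on A = scale degree 1 → i6.

VI6 - iio64 - V/V - V43 - i6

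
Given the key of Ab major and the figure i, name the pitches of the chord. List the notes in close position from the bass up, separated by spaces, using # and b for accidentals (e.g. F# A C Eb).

Ab Cb Eb

Scale degree 1 in Ab major is Ab; here the chord built on it is altered to a minor triad. i is the minor tonic, borrowed from the parallel minor.
So the chord is Ab-Cb-Eb, a minor triad.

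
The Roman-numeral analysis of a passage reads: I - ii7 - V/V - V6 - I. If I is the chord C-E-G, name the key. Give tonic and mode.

C major

The anchor chord is a major triad on C, labeled I.
If C is scale degree 1 and the mode makes that degree carry a major triad, the tonic is C and the mode is major.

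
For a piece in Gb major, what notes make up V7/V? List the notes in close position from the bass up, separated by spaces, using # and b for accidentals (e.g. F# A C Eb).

Ab C Eb Gb

The slash means an applied dominant: we want the dominant of V. In Gb major, V is Db major, and its dominant is built on Ab.
Building a dominant seventh chord on Ab gives Ab-C-Eb-Gb.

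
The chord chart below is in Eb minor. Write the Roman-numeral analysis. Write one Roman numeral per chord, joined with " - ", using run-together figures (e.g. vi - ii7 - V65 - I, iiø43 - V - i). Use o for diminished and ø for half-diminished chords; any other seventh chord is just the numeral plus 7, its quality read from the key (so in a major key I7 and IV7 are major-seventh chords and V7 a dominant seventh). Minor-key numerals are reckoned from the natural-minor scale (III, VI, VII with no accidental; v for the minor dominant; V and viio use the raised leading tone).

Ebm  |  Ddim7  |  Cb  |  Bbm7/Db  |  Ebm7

i - viio7 - VI - v65 - i7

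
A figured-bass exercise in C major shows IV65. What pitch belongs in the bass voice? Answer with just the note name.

IV in C major has root F; the chord is F-A-C-E.
The figure 65 means first inversion — the third is in the bass.

A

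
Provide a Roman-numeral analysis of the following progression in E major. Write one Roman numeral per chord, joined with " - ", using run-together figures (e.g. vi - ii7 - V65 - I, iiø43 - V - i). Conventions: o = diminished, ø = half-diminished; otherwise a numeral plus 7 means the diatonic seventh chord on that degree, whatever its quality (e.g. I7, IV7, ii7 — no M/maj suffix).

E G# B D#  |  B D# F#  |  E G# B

I7 - V - I

E-G#-B-D# has root E, degree 1 in E major, so I7.
B-D#-F#: root B is the dominant; major triad there is V.
E-G#-B: root E is the tonic; major triad there is I.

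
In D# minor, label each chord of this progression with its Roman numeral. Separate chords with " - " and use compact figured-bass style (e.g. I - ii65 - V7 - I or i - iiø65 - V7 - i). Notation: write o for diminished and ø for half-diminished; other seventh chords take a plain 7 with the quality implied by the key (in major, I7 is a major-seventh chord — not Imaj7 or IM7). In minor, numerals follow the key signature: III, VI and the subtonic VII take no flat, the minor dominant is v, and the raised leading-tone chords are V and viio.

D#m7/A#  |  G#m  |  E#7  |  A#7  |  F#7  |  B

i43 - iv - V7/V - V7 - V7/VI - VI

D#m7/A#: minor seventh chord on D# = scale degree 1 → i43.
G#m: root G# is the subdominant; minor triad there is iv.
E#7: chromatic; E# is V of V, so V7/V.
A#7 has root A#, degree 5 in D# minor, so V7.
F#7 is the secondary dominant of VI (dominant seventh chord on F#): V7/VI.
B: major triad on B = scale degree 6 → VI.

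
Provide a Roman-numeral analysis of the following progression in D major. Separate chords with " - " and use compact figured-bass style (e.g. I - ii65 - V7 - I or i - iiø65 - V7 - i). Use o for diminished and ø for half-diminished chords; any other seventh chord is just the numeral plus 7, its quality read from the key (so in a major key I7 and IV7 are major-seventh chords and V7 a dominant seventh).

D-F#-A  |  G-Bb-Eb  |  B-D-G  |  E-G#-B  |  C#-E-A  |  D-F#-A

I - bII6 - IV6 - V/V - V6 - I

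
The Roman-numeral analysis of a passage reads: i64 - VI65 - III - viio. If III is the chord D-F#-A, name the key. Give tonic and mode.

B minor

The chord D is a major triad rooted on D; its label is III.
If D is scale degree 3 and the mode makes that degree carry a major triad, the tonic is B and the mode is minor.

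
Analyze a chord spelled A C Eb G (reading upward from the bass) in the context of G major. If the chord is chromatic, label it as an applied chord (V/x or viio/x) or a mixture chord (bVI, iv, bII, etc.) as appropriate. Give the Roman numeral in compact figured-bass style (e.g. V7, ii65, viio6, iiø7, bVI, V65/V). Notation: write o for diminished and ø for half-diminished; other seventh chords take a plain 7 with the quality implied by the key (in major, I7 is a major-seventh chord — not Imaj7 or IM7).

iiø7

Stacked in thirds the chord is A-C-Eb-G: a half-diminished seventh chord on A.
A is the second degree of G major. This is the half-diminished supertonic seventh, borrowed from the parallel minor.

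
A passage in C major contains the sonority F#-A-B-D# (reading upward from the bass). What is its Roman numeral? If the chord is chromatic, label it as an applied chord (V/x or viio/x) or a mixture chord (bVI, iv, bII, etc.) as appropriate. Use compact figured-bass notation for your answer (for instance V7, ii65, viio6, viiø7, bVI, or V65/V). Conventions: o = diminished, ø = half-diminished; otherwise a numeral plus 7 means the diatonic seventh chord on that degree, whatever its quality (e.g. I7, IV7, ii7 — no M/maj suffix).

The pitches B-D#-F#-A form a dominant seventh chord rooted on B.
B is not a diatonic chord root with this quality in C major, but it lies a perfect fifth above E (iii), so the chord functions as an applied dominant of iii.
With F# in the bass the chord is in second inversion, so the figured bass is 43.

V43/iii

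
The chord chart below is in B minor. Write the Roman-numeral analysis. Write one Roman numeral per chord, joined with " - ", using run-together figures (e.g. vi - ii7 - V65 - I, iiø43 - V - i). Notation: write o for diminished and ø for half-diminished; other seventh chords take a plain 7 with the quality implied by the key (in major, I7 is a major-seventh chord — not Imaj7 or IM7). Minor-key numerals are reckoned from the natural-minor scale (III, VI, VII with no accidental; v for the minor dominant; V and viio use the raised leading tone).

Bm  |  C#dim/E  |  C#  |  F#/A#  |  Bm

Bm has root B, degree 1 in B minor, so i.
C#dim/E: root C# is the supertonic; diminished triad there is iio6.
C# is the secondary dominant of V (major triad on C#): V/V.
F#/A#: root F# is the dominant; major triad there is V6.
Bm: minor triad on B = scale degree 1 → i.

i - iio6 - V/V - V6 - i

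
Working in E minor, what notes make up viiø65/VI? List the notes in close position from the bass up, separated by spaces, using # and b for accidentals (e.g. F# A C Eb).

D F A B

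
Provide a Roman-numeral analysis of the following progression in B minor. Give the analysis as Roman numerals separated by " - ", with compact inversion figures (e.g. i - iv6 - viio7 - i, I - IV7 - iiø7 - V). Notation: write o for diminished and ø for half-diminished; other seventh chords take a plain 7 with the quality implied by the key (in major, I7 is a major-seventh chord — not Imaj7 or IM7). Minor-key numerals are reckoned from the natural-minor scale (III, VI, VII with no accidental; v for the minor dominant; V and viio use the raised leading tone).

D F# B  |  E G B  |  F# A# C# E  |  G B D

D-F#-B has root B, degree 1 in B minor, so i6.
E-G-B: minor triad on E = scale degree 4 → iv.
F#-A#-C#-E: dominant seventh chord on F# = scale degree 5 → V7.
G-B-D has root G, degree 6 in B minor, so VI.

i6 - iv - V7 - VI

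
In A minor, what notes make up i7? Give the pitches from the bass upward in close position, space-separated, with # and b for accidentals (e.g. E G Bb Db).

In A minor, the tonic is A, and the diatonic chord built there is a minor seventh chord.
That chord is spelled A-C-E-G.

A C E G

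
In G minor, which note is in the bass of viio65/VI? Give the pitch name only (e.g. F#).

F

The applied chord viio65/VI is rooted on D: D-F-Ab-Cb.
The figure 65 means first inversion — the third is in the bass.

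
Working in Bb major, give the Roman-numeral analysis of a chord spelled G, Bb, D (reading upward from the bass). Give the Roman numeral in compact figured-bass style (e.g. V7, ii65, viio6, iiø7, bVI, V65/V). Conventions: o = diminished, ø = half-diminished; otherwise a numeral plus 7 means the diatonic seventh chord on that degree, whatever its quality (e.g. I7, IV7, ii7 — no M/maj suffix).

vi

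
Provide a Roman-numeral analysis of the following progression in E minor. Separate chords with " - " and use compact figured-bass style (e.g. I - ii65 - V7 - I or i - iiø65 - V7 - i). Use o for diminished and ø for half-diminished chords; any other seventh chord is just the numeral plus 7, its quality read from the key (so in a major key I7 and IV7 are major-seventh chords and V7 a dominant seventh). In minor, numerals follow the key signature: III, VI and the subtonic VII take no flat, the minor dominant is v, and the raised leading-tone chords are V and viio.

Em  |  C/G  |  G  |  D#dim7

i - VI64 - III - viio7

Em has root E, degree 1 in E minor, so i.
C/G has root C, degree 6 in E minor, so VI64.
G has root G, degree 3 in E minor, so III.
D#dim7: root D# is the leading tone; fully diminished seventh chord there is viio7.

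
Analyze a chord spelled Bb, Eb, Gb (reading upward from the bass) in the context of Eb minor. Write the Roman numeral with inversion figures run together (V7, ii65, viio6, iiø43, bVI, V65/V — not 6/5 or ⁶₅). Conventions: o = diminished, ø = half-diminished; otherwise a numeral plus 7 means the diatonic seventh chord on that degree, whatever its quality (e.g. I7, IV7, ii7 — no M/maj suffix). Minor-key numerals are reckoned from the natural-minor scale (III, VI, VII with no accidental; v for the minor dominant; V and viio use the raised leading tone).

i64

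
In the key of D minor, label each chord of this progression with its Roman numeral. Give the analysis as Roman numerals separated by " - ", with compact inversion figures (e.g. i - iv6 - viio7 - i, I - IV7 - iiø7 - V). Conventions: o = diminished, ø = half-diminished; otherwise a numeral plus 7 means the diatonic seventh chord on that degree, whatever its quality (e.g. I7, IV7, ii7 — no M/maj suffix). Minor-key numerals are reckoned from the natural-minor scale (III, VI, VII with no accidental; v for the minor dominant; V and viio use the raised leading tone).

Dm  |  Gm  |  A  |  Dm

Dm: minor triad on D = scale degree 1 → i.
Gm: root G is the subdominant; minor triad there is iv.
A: root A is the dominant; major triad there is V.
Dm has root D, degree 1 in D minor, so i.

i - iv - V - i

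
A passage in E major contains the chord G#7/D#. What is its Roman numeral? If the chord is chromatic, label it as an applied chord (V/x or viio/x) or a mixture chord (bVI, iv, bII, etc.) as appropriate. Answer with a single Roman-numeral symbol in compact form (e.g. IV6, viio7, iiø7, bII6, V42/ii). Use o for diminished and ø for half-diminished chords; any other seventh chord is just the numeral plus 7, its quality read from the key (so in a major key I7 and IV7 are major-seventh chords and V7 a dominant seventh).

V43/vi

The pitches G#-B#-D#-F# form a dominant seventh chord rooted on G#.
G# is not a diatonic chord root with this quality in E major, but it lies a perfect fifth above C# (vi), so the chord functions as an applied dominant of vi.
With D# in the bass the chord is in second inversion, so the figured bass is 43.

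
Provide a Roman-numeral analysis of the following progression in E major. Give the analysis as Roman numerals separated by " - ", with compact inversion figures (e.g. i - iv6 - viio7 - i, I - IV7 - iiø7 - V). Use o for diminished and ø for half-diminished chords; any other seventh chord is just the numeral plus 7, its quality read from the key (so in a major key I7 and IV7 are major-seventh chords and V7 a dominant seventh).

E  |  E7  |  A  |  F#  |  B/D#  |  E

E has root E, degree 1 in E major, so I.
E7: chromatic; E is V of IV, so V7/IV.
A: root A is the subdominant; major triad there is IV.
F#: a major triad on F#, the applied dominant of V → V/V.
B/D#: root B is the dominant; major triad there is V6.
E: root E is the tonic; major triad there is I.

I - V7/IV - IV - V/V - V6 - I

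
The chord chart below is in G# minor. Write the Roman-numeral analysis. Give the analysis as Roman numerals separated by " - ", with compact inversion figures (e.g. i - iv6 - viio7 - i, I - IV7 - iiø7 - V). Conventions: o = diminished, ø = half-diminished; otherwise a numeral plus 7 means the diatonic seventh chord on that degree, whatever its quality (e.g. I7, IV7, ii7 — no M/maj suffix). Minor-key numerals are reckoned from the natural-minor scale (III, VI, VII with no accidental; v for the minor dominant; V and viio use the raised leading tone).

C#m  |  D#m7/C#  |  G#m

C#m has root C#, degree 4 in G# minor, so iv.
D#m7/C#: minor seventh chord on D# = scale degree 5 → v42.
G#m: root G# is the tonic; minor triad there is i.

iv - v42 - i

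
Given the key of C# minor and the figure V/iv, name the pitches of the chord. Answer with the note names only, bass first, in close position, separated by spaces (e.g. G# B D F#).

C# E# G#

The slash means an applied dominant: we want the dominant of iv. In C# minor, iv is F# minor, and its dominant is built on C#.
Building a major triad on C# gives C#-E#-G#.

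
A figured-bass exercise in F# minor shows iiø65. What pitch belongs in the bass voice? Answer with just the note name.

B

iiø in F# minor has root G#; the chord is G#-B-D-F#.
The figure 65 means first inversion — the third is in the bass.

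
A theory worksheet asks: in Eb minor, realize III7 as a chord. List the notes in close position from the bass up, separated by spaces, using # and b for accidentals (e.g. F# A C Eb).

Gb Bb Db F

In Eb minor, scale degree 3 is Gb, and the diatonic chord built there is a major seventh chord.
Stacking thirds from Gb gives Gb-Bb-Db-F.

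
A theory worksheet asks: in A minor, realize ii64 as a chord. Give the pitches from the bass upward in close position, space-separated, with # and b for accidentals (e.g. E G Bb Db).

Scale degree 2 in A minor is B; here the chord built on it is altered to a minor triad. ii64 is the minor supertonic, borrowed from the parallel major (the Dorian ii).
So the chord is B-D-F#.
The figured bass 64 indicates second inversion, placing the fifth (F#) in the bass: F#-B-D.

F# B D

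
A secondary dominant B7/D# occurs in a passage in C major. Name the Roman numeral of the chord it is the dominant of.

iii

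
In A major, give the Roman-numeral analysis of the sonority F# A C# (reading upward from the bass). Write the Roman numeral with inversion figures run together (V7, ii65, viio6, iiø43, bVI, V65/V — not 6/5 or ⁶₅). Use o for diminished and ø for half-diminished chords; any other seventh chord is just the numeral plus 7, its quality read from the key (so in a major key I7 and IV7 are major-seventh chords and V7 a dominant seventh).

The pitches F#-A-C# form a minor triad rooted on F#.
In A major, F# is the submediant; the diatonic minor triad there is vi.

vi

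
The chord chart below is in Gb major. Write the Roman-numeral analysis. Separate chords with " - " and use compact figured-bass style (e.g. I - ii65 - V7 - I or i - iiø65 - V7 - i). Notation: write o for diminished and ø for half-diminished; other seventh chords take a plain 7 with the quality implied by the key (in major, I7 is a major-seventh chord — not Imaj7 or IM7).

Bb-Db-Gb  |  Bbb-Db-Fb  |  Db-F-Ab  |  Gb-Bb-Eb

Bb-Db-Gb: root Gb is the tonic; major triad there is I6.
Bbb-Db-Fb is non-diatonic — bIII, a mixture chord from Gb minor.
Db-F-Ab has root Db, degree 5 in Gb major, so V.
Gb-Bb-Eb: root Eb is the submediant; minor triad there is vi6.

I6 - bIII - V - vi6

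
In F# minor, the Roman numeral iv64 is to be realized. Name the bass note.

iv in F# minor has root B; the chord is B-D-F#.
The figure 64 means second inversion — the fifth is in the bass.

F#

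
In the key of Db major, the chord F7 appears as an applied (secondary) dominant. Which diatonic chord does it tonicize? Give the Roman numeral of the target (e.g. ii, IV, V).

vi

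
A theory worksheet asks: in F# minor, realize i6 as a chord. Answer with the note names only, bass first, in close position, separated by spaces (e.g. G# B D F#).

A C# F#

The numeral's case and figure indicate a minor triad. In F# minor its root, scale degree 1, is F#.
That chord is spelled F#-A-C#.
The figured bass 6 indicates first inversion, placing the third (A) in the bass: A-C#-F#.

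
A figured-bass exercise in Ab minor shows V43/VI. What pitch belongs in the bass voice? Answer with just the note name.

The applied chord V43/VI is rooted on Cb: Cb-Eb-Gb-Bbb.
The figure 43 means second inversion — the fifth is in the bass.

Gb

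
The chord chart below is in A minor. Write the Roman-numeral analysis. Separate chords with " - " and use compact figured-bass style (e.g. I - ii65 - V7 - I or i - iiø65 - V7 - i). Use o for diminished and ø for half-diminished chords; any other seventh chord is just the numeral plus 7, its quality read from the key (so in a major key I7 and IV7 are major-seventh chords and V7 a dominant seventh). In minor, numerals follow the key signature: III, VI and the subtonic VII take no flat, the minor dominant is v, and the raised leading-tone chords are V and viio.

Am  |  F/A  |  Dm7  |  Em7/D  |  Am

Am: minor triad on A = scale degree 1 → i.
F/A: root F is the submediant; major triad there is VI6.
Dm7 has root D, degree 4 in A minor, so iv7.
Em7/D: minor seventh chord on E = scale degree 5 → v42.
Am: minor triad on A = scale degree 1 → i.

i - VI6 - iv7 - v42 - i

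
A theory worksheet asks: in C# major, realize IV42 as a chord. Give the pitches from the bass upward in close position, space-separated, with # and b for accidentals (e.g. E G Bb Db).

E# F# A# C#

The numeral's case and figure indicate a major seventh chord. In C# major its root, the fourth degree, is F#.
That chord is spelled F#-A#-C#-E#.
With the 42 figure the chord is in third inversion; from the bass E# upward in close position it reads E#-F#-A#-C#.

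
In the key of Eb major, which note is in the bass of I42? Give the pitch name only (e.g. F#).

D

I in Eb major has root Eb; the chord is Eb-G-Bb-D.
The figure 42 means third inversion — the seventh is in the bass.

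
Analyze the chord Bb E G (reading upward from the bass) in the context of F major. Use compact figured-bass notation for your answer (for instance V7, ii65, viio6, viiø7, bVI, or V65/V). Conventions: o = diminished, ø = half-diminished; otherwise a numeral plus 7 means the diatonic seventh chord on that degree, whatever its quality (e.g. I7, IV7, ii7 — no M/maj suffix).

viio64

The pitches E-G-Bb form a diminished triad rooted on E.
In F major, E is the leading tone; the diatonic diminished triad there is viio.
With Bb in the bass the chord is in second inversion, so the figured bass is 64.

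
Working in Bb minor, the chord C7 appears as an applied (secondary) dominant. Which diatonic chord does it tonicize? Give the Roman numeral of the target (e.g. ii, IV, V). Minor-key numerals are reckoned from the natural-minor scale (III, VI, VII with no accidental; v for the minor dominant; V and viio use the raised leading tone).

V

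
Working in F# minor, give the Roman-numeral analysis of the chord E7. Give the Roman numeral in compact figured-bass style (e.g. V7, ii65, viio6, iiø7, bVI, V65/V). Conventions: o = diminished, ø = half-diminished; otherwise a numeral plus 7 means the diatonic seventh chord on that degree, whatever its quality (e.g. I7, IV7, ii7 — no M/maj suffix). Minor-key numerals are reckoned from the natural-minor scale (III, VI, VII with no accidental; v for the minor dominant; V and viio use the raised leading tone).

VII7

Stacked in thirds the chord is E-G#-B-D: a dominant seventh chord on E.
In F# minor, E is the subtonic; the diatonic dominant seventh chord there is VII7.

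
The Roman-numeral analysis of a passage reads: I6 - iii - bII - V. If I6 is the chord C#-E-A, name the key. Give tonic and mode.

A major

I6 is given as C#-E-A — a major triad with root A.
If A is scale degree 1 and the mode makes that degree carry a major triad, the tonic is A and the mode is major.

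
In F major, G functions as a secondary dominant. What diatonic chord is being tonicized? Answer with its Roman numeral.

V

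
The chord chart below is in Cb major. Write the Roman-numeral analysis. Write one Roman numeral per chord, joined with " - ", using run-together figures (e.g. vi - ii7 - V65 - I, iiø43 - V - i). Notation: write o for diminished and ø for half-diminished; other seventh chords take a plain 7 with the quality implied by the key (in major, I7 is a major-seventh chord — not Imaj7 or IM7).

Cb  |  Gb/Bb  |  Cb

I - V6 - I

Cb: root Cb is the tonic; major triad there is I.
Gb/Bb: root Gb is the dominant; major triad there is V6.
Cb: major triad on Cb = scale degree 1 → I.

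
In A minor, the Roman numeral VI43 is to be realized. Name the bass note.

C

VI in A minor has root F; the chord is F-A-C-E.
The figure 43 means second inversion — the fifth is in the bass.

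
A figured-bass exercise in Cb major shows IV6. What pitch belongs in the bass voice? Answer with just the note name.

Ab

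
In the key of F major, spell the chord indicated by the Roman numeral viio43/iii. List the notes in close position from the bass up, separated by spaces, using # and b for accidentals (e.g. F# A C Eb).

D F G# B

viio43/iii is a secondary leading-tone chord. The target iii is A in F major; the applied chord is rooted a semitone below, on G#.
Building a fully diminished seventh chord on G# gives G#-B-D-F.
With the 43 figure the chord is in second inversion; from the bass D upward in close position it reads D-F-G#-B.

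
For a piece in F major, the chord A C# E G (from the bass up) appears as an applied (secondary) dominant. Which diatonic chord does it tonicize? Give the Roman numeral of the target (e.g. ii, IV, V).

vi

The chord is a dominant seventh chord on A.
A dominant resolves down a perfect fifth: A → D. In F major, D is scale degree 6, i.e. vi.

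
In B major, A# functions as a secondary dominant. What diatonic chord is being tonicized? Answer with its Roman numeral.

The chord is a major triad on A#.
A dominant resolves down a perfect fifth: A# → D#. In B major, D# is scale degree 3, i.e. iii.

iii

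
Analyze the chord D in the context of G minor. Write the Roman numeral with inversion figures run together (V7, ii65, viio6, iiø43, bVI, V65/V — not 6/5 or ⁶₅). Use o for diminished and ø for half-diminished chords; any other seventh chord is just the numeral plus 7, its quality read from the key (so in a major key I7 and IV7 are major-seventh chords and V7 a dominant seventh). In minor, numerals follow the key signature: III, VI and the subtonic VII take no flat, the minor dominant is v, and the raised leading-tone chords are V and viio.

V

Stacked in thirds the chord is D-F#-A: a major triad on D.
D is scale degree 5 in G minor, and a major triad on that degree is written V.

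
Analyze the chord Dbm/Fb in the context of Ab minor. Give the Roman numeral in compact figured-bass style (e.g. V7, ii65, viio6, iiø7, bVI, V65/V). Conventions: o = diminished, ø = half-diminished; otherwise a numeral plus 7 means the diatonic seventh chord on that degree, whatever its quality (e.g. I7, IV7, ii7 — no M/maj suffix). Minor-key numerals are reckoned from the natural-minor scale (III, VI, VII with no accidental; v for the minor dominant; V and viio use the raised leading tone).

Stacked in thirds the chord is Db-Fb-Ab: a minor triad on Db.
Db is scale degree 4 in Ab minor, and a minor triad on that degree is written iv.
With Fb in the bass the chord is in first inversion, so the figured bass is 6.

iv6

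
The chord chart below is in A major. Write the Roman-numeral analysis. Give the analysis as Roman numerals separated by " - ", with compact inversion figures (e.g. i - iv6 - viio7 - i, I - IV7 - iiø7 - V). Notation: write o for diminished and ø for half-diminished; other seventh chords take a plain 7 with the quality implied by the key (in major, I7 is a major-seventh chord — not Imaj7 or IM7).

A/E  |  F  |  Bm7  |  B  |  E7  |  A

I64 - bVI - ii7 - V/V - V7 - I

A/E: root A is the tonic; major triad there is I64.
F: major triad on F — chromatic; bVI (borrowed from the parallel minor).
Bm7 has root B, degree 2 in A major, so ii7.
B: a major triad on B, the applied dominant of V → V/V.
E7: dominant seventh chord on E = scale degree 5 → V7.
A has root A, degree 1 in A major, so I.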